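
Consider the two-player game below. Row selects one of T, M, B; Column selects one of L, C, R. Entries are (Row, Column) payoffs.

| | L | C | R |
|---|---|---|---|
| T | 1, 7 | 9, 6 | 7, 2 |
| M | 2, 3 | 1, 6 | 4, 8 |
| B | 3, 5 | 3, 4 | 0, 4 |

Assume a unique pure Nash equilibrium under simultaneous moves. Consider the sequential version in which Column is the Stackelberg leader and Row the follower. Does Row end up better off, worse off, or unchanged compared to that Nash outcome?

better off

Backward induction with Column moving first.
- L: Row compares 1, 2, 3 and picks B; Column would get 5.
- C: Row compares 9, 1, 3 and picks T; Column would get 6.
- R: Row compares 7, 4, 0 and picks T; Column would get 2.
Column's induced payoffs are 5, 6, 2, so Column commits to C. Subgame-perfect outcome: (T, C) with payoffs (9, 6).
Now find the simultaneous Nash equilibrium.
Row's best replies: L→B; C→T; R→T.
Column's best replies: T→L; M→R; B→L.
The unique mutual best reply is (B, L), giving (3, 5).
Row earns 9 sequentially versus 3 at the Nash outcome: better off.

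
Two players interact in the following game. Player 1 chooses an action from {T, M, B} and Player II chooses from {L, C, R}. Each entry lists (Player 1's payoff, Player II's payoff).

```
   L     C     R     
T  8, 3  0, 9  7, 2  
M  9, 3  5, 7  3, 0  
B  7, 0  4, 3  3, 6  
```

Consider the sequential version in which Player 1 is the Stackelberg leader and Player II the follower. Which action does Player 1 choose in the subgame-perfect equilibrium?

Solve by backward induction (Player 1 leads).
- T: Player II compares 3, 9, 2 and picks C; Player 1 would get 0.
- M: Player II compares 3, 7, 0 and picks C; Player 1 would get 5.
- B: Player II compares 0, 3, 6 and picks R; Player 1 would get 3.
Among 0, 5, 3, the best is 5 at M. Subgame-perfect outcome: (M, C) with payoffs (5, 7).

M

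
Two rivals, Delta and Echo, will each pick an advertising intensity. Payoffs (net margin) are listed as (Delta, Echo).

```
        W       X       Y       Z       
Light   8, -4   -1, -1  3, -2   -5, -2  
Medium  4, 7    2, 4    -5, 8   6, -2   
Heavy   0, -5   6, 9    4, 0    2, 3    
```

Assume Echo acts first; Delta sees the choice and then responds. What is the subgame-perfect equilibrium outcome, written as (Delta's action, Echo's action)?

Delta best-responds to each possible Echo move:
- W: BR = Light, leader payoff -4.
- X: BR = Heavy, leader payoff 9.
- Y: BR = Heavy, leader payoff 0.
- Z: BR = Medium, leader payoff -2.
Among -4, 9, 0, -2, the best is 9 at X. Subgame-perfect outcome: (Heavy, X) with payoffs (6, 9).

(Heavy, X)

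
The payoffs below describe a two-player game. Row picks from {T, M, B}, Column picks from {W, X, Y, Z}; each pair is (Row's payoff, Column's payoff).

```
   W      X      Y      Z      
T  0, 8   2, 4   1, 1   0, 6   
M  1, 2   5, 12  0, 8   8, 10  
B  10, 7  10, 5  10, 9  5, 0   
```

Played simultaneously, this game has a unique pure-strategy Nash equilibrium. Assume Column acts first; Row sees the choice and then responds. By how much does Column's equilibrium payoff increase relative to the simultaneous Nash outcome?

Work backward from Row's decision.
- W: Row compares 0, 1, 10 and picks B; Column would get 7.
- X: Row compares 2, 5, 10 and picks B; Column would get 5.
- Y: Row compares 1, 0, 10 and picks B; Column would get 9.
- Z: Row compares 0, 8, 5 and picks M; Column would get 10.
Maximizing over 7, 5, 9, 10, Column chooses Z. Subgame-perfect outcome: (M, Z) with payoffs (8, 10).
Now find the simultaneous Nash equilibrium.
Row's best replies: W→B; X→B; Y→B; Z→M.
Column's best replies: T→W; M→X; B→Y.
Only (B, Y) has each player best-responding; Nash payoffs (10, 9).
Column's commitment gain: 10 − 9 = 1.

1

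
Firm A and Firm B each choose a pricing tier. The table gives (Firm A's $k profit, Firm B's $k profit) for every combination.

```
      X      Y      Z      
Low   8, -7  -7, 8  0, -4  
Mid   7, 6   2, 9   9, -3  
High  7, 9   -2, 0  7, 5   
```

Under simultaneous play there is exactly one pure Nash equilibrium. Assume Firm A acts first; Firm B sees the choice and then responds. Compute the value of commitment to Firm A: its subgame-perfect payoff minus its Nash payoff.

5

Firm B best-responds to each possible Firm A move:
- Low: Firm B compares -7, 8, -4 and picks Y; Firm A would get -7.
- Mid: Firm B compares 6, 9, -3 and picks Y; Firm A would get 2.
- High: Firm B compares 9, 0, 5 and picks X; Firm A would get 7.
Among -7, 2, 7, the best is 7 at High. Subgame-perfect outcome: (High, X) with payoffs (7, 9).
Now find the simultaneous Nash equilibrium.
Firm A's best replies: X→Low; Y→Mid; Z→Mid.
Firm B's best replies: Low→Y; Mid→Y; High→X.
The unique mutual best reply is (Mid, Y), giving (2, 9).
Firm A's commitment gain: 7 − 2 = 5.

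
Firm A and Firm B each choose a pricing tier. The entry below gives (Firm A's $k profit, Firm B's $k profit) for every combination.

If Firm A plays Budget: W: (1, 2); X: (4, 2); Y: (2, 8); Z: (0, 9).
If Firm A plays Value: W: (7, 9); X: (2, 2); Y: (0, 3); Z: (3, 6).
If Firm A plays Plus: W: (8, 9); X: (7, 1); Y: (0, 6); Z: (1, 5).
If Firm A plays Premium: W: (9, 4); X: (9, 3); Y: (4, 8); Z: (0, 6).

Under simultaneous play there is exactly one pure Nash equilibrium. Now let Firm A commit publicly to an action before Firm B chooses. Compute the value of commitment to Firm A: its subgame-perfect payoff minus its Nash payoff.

4

Backward induction with Firm A moving first.
- Budget: Firm B compares 2, 2, 8, 9 and picks Z; Firm A would get 0.
- Value: Firm B compares 9, 2, 3, 6 and picks W; Firm A would get 7.
- Plus: Firm B compares 9, 1, 6, 5 and picks W; Firm A would get 8.
- Premium: Firm B compares 4, 3, 8, 6 and picks Y; Firm A would get 4.
Firm A's induced payoffs are 0, 7, 8, 4, so Firm A commits to Plus. Subgame-perfect outcome: (Plus, W) with payoffs (8, 9).
Now find the simultaneous Nash equilibrium.
Firm A's best replies: W→Premium; X→Premium; Y→Premium; Z→Value.
Firm B's best replies: Budget→Z; Value→W; Plus→W; Premium→Y.
Only (Premium, Y) has each player best-responding; Nash payoffs (4, 8).
Firm A's commitment gain: 8 − 4 = 4.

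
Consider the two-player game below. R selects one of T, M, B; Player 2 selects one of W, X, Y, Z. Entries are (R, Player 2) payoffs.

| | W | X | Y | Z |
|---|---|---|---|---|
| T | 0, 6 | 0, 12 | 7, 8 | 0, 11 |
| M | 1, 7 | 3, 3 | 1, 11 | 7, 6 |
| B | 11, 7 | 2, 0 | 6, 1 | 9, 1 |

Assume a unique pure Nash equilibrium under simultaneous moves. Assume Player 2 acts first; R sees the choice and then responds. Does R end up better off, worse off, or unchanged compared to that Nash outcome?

worse off

Work backward from R's decision.
- W: R compares 0, 1, 11 and picks B; Player 2 would get 7.
- X: R compares 0, 3, 2 and picks M; Player 2 would get 3.
- Y: R compares 7, 1, 6 and picks T; Player 2 would get 8.
- Z: R compares 0, 7, 9 and picks B; Player 2 would get 1.
Among 7, 3, 8, 1, the best is 8 at Y. Subgame-perfect outcome: (T, Y) with payoffs (7, 8).
For the simultaneous game, intersect best replies.
R's best replies: W→B; X→M; Y→T; Z→B.
Player 2's best replies: T→X; M→Y; B→W.
Only (B, W) has each player best-responding; Nash payoffs (11, 7).
R earns 7 sequentially versus 11 at the Nash outcome: worse off.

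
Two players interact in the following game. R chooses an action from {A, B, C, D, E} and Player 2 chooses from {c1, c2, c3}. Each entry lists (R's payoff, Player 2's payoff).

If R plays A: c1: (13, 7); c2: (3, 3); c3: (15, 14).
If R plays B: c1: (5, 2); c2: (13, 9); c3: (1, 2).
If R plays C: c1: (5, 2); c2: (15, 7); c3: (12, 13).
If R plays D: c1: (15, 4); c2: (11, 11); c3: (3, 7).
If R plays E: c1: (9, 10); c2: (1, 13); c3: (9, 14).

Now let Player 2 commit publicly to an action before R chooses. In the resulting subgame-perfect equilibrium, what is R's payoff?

R best-responds to each possible Player 2 move:
- c1: BR = D, leader payoff 4.
- c2: BR = C, leader payoff 7.
- c3: BR = A, leader payoff 14.
Player 2's induced payoffs are 4, 7, 14, so Player 2 commits to c3. Subgame-perfect outcome: (A, c3) with payoffs (15, 14).

15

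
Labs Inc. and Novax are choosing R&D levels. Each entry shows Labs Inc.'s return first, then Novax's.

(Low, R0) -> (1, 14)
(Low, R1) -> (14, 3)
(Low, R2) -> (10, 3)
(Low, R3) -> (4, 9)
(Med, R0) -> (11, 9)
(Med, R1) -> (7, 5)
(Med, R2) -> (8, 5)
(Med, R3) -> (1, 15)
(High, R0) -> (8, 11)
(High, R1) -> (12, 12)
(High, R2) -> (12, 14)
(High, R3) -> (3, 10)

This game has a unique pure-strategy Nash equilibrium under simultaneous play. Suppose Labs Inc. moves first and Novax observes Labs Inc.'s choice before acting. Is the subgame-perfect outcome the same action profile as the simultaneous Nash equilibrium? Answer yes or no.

Backward induction with Labs Inc. moving first.
- Low: BR = R0, leader payoff 1.
- Med: BR = R3, leader payoff 1.
- High: BR = R2, leader payoff 12.
Labs Inc.'s induced payoffs are 1, 1, 12, so Labs Inc. commits to High. Subgame-perfect outcome: (High, R2) with payoffs (12, 14).
Now find the simultaneous Nash equilibrium.
Labs Inc.'s best replies: R0→Med; R1→Low; R2→High; R3→Low.
Novax's best replies: Low→R0; Med→R3; High→R2.
Only (High, R2) has each player best-responding; Nash payoffs (12, 14).
Sequential outcome (High, R2) coincides with the Nash profile (High, R2).

yes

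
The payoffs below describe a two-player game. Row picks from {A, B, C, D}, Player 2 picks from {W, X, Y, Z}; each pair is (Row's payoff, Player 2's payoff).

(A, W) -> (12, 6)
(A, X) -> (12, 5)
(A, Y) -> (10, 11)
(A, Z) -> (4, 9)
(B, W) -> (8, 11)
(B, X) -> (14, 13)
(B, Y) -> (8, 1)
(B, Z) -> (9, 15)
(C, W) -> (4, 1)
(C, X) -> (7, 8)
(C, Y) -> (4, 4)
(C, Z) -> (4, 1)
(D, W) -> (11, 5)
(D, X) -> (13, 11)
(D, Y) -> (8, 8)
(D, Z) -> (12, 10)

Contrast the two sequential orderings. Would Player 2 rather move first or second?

If Row leads: Player 2's best replies are A→Y, B→Z, C→X, D→X; Row's induced payoffs 10, 9, 7, 13; outcome (D, X), payoffs (13, 11).
If Player 2 leads: Row's best replies are W→A, X→B, Y→A, Z→D; Player 2's induced payoffs 6, 13, 11, 10; outcome (B, X), payoffs (14, 13).
Player 2 gets 13 moving first and 11 moving second, so Player 2 prefers to move first.

first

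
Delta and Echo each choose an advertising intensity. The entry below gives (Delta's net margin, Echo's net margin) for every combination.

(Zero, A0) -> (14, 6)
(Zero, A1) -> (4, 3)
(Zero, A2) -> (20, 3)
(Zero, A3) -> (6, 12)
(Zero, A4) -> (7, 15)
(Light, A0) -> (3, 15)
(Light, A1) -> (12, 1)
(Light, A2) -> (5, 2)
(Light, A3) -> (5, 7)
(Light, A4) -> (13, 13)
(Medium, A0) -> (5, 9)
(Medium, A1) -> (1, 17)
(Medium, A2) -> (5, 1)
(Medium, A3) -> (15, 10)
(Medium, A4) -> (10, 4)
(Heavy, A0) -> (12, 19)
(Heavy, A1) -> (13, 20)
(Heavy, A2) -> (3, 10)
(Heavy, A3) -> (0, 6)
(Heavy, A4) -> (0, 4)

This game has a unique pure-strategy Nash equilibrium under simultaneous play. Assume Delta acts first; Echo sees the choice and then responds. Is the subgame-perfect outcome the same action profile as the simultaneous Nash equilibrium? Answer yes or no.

Work backward from Echo's decision.
- Zero: Echo compares 6, 3, 3, 12, 15 and picks A4; Delta would get 7.
- Light: Echo compares 15, 1, 2, 7, 13 and picks A0; Delta would get 3.
- Medium: Echo compares 9, 17, 1, 10, 4 and picks A1; Delta would get 1.
- Heavy: Echo compares 19, 20, 10, 6, 4 and picks A1; Delta would get 13.
Among 7, 3, 1, 13, the best is 13 at Heavy. Subgame-perfect outcome: (Heavy, A1) with payoffs (13, 20).
Now find the simultaneous Nash equilibrium.
Delta's best replies: A0→Zero; A1→Heavy; A2→Zero; A3→Medium; A4→Light.
Echo's best replies: Zero→A4; Light→A0; Medium→A1; Heavy→A1.
The unique mutual best reply is (Heavy, A1), giving (13, 20).
Sequential outcome (Heavy, A1) coincides with the Nash profile (Heavy, A1).

yes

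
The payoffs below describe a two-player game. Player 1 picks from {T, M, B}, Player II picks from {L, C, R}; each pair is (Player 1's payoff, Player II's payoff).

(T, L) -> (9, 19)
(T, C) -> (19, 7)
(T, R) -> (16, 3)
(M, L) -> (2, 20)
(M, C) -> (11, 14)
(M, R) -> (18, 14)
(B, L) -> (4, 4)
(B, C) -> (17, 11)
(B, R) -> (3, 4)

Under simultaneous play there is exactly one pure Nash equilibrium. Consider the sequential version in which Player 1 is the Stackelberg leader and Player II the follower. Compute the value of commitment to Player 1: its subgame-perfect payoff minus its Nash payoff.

Work backward from Player II's decision.
- T: BR = L, leader payoff 9.
- M: BR = L, leader payoff 2.
- B: BR = C, leader payoff 17.
Player 1's induced payoffs are 9, 2, 17, so Player 1 commits to B. Subgame-perfect outcome: (B, C) with payoffs (17, 11).
For the simultaneous game, intersect best replies.
Player 1's best replies: L→T; C→T; R→M.
Player II's best replies: T→L; M→L; B→C.
Only (T, L) has each player best-responding; Nash payoffs (9, 19).
Player 1's commitment gain: 17 − 9 = 8.

8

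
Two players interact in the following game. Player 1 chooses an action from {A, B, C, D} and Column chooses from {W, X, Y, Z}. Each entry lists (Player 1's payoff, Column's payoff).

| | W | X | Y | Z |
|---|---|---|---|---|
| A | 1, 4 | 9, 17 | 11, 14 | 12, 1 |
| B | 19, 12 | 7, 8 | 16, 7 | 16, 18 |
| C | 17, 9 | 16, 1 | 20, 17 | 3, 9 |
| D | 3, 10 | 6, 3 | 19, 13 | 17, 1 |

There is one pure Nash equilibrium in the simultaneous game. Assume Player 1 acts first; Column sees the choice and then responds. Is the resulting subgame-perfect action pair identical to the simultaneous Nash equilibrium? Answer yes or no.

Backward induction with Player 1 moving first.
- A: Column compares 4, 17, 14, 1 and picks X; Player 1 would get 9.
- B: Column compares 12, 8, 7, 18 and picks Z; Player 1 would get 16.
- C: Column compares 9, 1, 17, 9 and picks Y; Player 1 would get 20.
- D: Column compares 10, 3, 13, 1 and picks Y; Player 1 would get 19.
Maximizing over 9, 16, 20, 19, Player 1 chooses C. Subgame-perfect outcome: (C, Y) with payoffs (20, 17).
Now find the simultaneous Nash equilibrium.
Player 1's best replies: W→B; X→C; Y→C; Z→D.
Column's best replies: A→X; B→Z; C→Y; D→Y.
The unique mutual best reply is (C, Y), giving (20, 17).
Sequential outcome (C, Y) coincides with the Nash profile (C, Y).

yes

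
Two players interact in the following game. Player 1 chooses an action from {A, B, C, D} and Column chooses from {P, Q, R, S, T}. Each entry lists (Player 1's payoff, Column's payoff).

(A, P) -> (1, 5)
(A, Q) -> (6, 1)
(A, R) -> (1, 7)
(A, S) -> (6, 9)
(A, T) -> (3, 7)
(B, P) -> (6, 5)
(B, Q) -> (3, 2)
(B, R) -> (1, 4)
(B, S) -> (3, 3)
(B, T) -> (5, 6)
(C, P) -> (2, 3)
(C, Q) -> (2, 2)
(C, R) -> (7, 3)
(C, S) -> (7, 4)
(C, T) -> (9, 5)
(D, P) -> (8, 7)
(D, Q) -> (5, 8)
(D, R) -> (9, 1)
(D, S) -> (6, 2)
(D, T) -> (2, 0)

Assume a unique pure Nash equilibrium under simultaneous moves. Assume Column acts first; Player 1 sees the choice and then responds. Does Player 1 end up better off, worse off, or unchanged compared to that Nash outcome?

worse off

Solve by backward induction (Column leads).
- P → Player 1 plays D (best of 1, 6, 2, 8); Column gets 7.
- Q → Player 1 plays A (best of 6, 3, 2, 5); Column gets 1.
- R → Player 1 plays D (best of 1, 1, 7, 9); Column gets 1.
- S → Player 1 plays C (best of 6, 3, 7, 6); Column gets 4.
- T → Player 1 plays C (best of 3, 5, 9, 2); Column gets 5.
Column's induced payoffs are 7, 1, 1, 4, 5, so Column commits to P. Subgame-perfect outcome: (D, P) with payoffs (8, 7).
Now find the simultaneous Nash equilibrium.
Player 1's best replies: P→D; Q→A; R→D; S→C; T→C.
Column's best replies: A→S; B→T; C→T; D→Q.
Only (C, T) has each player best-responding; Nash payoffs (9, 5).
Player 1 earns 8 sequentially versus 9 at the Nash outcome: worse off.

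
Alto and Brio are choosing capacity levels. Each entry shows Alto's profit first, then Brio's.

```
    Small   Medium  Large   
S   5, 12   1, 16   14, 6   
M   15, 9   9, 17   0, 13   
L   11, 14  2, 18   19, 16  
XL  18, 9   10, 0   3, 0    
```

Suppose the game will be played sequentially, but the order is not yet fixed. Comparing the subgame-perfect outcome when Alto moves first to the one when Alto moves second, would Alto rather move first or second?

If Alto leads: Brio's best replies are S→Medium, M→Medium, L→Medium, XL→Small; Alto's induced payoffs 1, 9, 2, 18; outcome (XL, Small), payoffs (18, 9).
If Brio leads: Alto's best replies are Small→XL, Medium→XL, Large→L; Brio's induced payoffs 9, 0, 16; outcome (L, Large), payoffs (19, 16).
Alto gets 18 moving first and 19 moving second, so Alto prefers to move second.

second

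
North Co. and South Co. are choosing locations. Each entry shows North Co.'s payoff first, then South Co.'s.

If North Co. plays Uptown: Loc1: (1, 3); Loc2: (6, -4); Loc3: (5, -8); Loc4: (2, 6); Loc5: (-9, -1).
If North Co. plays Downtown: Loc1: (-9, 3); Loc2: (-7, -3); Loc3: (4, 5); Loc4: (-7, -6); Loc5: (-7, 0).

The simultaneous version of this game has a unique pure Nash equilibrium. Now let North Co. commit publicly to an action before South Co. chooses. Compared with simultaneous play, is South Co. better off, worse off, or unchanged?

worse off

South Co. best-responds to each possible North Co. move:
- Uptown → South Co. plays Loc4 (best of 3, -4, -8, 6, -1); North Co. gets 2.
- Downtown → South Co. plays Loc3 (best of 3, -3, 5, -6, 0); North Co. gets 4.
North Co.'s induced payoffs are 2, 4, so North Co. commits to Downtown. Subgame-perfect outcome: (Downtown, Loc3) with payoffs (4, 5).
Now find the simultaneous Nash equilibrium.
North Co.'s best replies: Loc1→Uptown; Loc2→Uptown; Loc3→Uptown; Loc4→Uptown; Loc5→Downtown.
South Co.'s best replies: Uptown→Loc4; Downtown→Loc3.
Only (Uptown, Loc4) has each player best-responding; Nash payoffs (2, 6).
South Co. earns 5 sequentially versus 6 at the Nash outcome: worse off.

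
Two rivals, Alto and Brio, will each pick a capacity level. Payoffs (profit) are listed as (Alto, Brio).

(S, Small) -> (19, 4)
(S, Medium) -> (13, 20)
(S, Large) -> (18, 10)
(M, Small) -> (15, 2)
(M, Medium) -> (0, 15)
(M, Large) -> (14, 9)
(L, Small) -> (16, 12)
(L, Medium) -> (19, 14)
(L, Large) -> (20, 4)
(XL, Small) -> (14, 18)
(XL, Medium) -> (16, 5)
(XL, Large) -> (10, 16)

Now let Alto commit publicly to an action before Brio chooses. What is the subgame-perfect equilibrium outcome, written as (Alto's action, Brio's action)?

Backward induction with Alto moving first.
- S → Brio plays Medium (best of 4, 20, 10); Alto gets 13.
- M → Brio plays Medium (best of 2, 15, 9); Alto gets 0.
- L → Brio plays Medium (best of 12, 14, 4); Alto gets 19.
- XL → Brio plays Small (best of 18, 5, 16); Alto gets 14.
Among 13, 0, 19, 14, the best is 19 at L. Subgame-perfect outcome: (L, Medium) with payoffs (19, 14).

(L, Medium)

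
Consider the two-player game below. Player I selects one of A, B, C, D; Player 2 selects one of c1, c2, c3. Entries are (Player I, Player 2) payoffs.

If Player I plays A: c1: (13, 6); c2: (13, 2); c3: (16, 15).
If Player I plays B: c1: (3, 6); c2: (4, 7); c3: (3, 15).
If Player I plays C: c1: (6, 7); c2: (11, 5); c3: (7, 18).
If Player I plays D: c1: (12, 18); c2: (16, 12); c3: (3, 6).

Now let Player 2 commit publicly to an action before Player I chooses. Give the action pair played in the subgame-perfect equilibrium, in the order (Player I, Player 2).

Work backward from Player I's decision.
- c1 → Player I plays A (best of 13, 3, 6, 12); Player 2 gets 6.
- c2 → Player I plays D (best of 13, 4, 11, 16); Player 2 gets 12.
- c3 → Player I plays A (best of 16, 3, 7, 3); Player 2 gets 15.
Among 6, 12, 15, the best is 15 at c3. Subgame-perfect outcome: (A, c3) with payoffs (16, 15).

(A, c3)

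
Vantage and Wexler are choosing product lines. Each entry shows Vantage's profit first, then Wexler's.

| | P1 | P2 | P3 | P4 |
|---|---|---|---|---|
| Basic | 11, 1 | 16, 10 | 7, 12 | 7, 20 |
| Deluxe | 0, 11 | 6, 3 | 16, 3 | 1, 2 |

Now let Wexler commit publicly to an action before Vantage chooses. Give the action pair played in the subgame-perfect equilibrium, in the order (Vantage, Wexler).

Vantage best-responds to each possible Wexler move:
- P1 → Vantage plays Basic (best of 11, 0); Wexler gets 1.
- P2 → Vantage plays Basic (best of 16, 6); Wexler gets 10.
- P3 → Vantage plays Deluxe (best of 7, 16); Wexler gets 3.
- P4 → Vantage plays Basic (best of 7, 1); Wexler gets 20.
Wexler's induced payoffs are 1, 10, 3, 20, so Wexler commits to P4. Subgame-perfect outcome: (Basic, P4) with payoffs (7, 20).

(Basic, P4)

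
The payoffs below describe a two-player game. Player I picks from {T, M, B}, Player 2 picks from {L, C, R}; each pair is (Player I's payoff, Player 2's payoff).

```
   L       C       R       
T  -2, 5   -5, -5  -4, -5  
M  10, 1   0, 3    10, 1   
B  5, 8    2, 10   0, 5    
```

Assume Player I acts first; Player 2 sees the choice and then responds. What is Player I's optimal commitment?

B

Work backward from Player 2's decision.
- T: BR = L, leader payoff -2.
- M: BR = C, leader payoff 0.
- B: BR = C, leader payoff 2.
Among -2, 0, 2, the best is 2 at B. Subgame-perfect outcome: (B, C) with payoffs (2, 10).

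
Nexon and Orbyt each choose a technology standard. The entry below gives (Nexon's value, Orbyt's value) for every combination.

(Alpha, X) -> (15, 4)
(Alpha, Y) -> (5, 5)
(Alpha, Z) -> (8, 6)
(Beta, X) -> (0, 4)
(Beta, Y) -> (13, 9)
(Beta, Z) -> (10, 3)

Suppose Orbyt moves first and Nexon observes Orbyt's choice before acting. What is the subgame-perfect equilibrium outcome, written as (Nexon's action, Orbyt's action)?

Backward induction with Orbyt moving first.
- X: Nexon compares 15, 0 and picks Alpha; Orbyt would get 4.
- Y: Nexon compares 5, 13 and picks Beta; Orbyt would get 9.
- Z: Nexon compares 8, 10 and picks Beta; Orbyt would get 3.
Among 4, 9, 3, the best is 9 at Y. Subgame-perfect outcome: (Beta, Y) with payoffs (13, 9).

(Beta, Y)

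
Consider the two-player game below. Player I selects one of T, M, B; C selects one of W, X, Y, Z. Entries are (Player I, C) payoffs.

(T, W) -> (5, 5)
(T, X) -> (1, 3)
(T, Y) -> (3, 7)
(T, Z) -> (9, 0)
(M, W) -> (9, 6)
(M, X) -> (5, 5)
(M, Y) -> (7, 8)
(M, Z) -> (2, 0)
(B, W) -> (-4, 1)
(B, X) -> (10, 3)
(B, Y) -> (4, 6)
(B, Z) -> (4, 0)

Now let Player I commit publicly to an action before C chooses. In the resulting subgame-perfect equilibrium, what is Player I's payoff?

7

C best-responds to each possible Player I move:
- T → C plays Y (best of 5, 3, 7, 0); Player I gets 3.
- M → C plays Y (best of 6, 5, 8, 0); Player I gets 7.
- B → C plays Y (best of 1, 3, 6, 0); Player I gets 4.
Player I's induced payoffs are 3, 7, 4, so Player I commits to M. Subgame-perfect outcome: (M, Y) with payoffs (7, 8).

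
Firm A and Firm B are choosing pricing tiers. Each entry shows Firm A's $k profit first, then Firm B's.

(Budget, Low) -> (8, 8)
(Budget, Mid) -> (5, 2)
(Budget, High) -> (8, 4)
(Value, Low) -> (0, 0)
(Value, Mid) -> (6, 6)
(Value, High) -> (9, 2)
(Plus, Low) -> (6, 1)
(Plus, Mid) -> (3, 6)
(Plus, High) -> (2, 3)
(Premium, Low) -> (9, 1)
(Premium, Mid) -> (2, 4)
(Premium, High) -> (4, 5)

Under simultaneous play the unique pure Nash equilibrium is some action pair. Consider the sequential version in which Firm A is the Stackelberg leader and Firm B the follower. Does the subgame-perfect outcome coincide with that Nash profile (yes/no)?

Backward induction with Firm A moving first.
- Budget: BR = Low, leader payoff 8.
- Value: BR = Mid, leader payoff 6.
- Plus: BR = Mid, leader payoff 3.
- Premium: BR = High, leader payoff 4.
Maximizing over 8, 6, 3, 4, Firm A chooses Budget. Subgame-perfect outcome: (Budget, Low) with payoffs (8, 8).
For the simultaneous game, intersect best replies.
Firm A's best replies: Low→Premium; Mid→Value; High→Value.
Firm B's best replies: Budget→Low; Value→Mid; Plus→Mid; Premium→High.
Only (Value, Mid) has each player best-responding; Nash payoffs (6, 6).
Sequential outcome (Budget, Low) differs from the Nash profile (Value, Mid).

no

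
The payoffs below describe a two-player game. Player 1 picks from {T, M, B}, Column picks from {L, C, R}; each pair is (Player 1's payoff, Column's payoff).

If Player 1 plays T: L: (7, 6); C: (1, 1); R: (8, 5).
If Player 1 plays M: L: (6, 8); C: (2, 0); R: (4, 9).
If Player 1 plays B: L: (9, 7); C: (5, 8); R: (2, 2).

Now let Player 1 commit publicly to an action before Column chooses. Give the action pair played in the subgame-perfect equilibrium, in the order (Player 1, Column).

Column best-responds to each possible Player 1 move:
- T: Column compares 6, 1, 5 and picks L; Player 1 would get 7.
- M: Column compares 8, 0, 9 and picks R; Player 1 would get 4.
- B: Column compares 7, 8, 2 and picks C; Player 1 would get 5.
Player 1's induced payoffs are 7, 4, 5, so Player 1 commits to T. Subgame-perfect outcome: (T, L) with payoffs (7, 6).

(T, L)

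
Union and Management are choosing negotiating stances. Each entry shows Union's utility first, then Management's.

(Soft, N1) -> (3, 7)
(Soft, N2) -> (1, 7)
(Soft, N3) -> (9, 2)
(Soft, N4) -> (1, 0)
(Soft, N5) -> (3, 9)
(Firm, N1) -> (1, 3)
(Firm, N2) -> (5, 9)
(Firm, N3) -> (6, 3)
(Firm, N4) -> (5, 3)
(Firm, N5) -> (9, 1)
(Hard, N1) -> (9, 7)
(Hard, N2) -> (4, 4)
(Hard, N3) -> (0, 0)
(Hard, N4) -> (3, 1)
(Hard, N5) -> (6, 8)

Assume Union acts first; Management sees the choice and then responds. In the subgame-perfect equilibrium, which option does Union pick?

Management best-responds to each possible Union move:
- Soft: Management compares 7, 7, 2, 0, 9 and picks N5; Union would get 3.
- Firm: Management compares 3, 9, 3, 3, 1 and picks N2; Union would get 5.
- Hard: Management compares 7, 4, 0, 1, 8 and picks N5; Union would get 6.
Maximizing over 3, 5, 6, Union chooses Hard. Subgame-perfect outcome: (Hard, N5) with payoffs (6, 8).

Hard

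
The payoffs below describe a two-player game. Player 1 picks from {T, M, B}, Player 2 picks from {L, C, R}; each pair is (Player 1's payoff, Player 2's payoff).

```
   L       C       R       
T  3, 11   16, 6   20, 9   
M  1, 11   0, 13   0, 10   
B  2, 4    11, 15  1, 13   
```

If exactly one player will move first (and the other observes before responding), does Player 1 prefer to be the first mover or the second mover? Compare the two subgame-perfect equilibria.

If Player 1 leads: Player 2's best replies are T→L, M→C, B→C; Player 1's induced payoffs 3, 0, 11; outcome (B, C), payoffs (11, 15).
If Player 2 leads: Player 1's best replies are L→T, C→T, R→T; Player 2's induced payoffs 11, 6, 9; outcome (T, L), payoffs (3, 11).
Player 1 gets 11 moving first and 3 moving second, so Player 1 prefers to move first.

first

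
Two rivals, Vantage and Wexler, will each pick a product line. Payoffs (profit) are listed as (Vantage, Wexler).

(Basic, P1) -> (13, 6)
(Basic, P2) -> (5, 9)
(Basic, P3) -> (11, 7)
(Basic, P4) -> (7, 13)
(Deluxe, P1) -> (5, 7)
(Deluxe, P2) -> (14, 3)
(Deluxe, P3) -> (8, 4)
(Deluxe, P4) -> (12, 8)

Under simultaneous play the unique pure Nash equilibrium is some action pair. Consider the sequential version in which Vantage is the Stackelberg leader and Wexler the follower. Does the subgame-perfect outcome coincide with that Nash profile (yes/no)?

yes

Work backward from Wexler's decision.
- Basic: Wexler compares 6, 9, 7, 13 and picks P4; Vantage would get 7.
- Deluxe: Wexler compares 7, 3, 4, 8 and picks P4; Vantage would get 12.
Vantage's induced payoffs are 7, 12, so Vantage commits to Deluxe. Subgame-perfect outcome: (Deluxe, P4) with payoffs (12, 8).
Now find the simultaneous Nash equilibrium.
Vantage's best replies: P1→Basic; P2→Deluxe; P3→Basic; P4→Deluxe.
Wexler's best replies: Basic→P4; Deluxe→P4.
Only (Deluxe, P4) has each player best-responding; Nash payoffs (12, 8).
Sequential outcome (Deluxe, P4) coincides with the Nash profile (Deluxe, P4).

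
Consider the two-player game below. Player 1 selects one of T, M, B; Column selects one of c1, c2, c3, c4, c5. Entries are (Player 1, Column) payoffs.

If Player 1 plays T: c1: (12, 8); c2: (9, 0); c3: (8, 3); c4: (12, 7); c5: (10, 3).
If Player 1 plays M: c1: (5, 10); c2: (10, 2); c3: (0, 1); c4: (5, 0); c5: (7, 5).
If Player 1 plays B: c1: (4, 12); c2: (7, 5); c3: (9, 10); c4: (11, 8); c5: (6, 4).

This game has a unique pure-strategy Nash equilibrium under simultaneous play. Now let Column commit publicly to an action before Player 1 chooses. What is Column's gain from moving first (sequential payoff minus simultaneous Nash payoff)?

2

Player 1 best-responds to each possible Column move:
- c1: BR = T, leader payoff 8.
- c2: BR = M, leader payoff 2.
- c3: BR = B, leader payoff 10.
- c4: BR = T, leader payoff 7.
- c5: BR = T, leader payoff 3.
Column's induced payoffs are 8, 2, 10, 7, 3, so Column commits to c3. Subgame-perfect outcome: (B, c3) with payoffs (9, 10).
Now find the simultaneous Nash equilibrium.
Player 1's best replies: c1→T; c2→M; c3→B; c4→T; c5→T.
Column's best replies: T→c1; M→c1; B→c1.
The unique mutual best reply is (T, c1), giving (12, 8).
Column's commitment gain: 10 − 8 = 2.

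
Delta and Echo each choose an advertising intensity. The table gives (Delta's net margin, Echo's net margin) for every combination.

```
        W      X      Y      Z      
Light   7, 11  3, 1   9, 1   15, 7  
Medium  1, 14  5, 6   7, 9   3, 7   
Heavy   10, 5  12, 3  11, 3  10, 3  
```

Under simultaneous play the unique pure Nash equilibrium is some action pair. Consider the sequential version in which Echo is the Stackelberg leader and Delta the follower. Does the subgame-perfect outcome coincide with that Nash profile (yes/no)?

Backward induction with Echo moving first.
- W: BR = Heavy, leader payoff 5.
- X: BR = Heavy, leader payoff 3.
- Y: BR = Heavy, leader payoff 3.
- Z: BR = Light, leader payoff 7.
Echo's induced payoffs are 5, 3, 3, 7, so Echo commits to Z. Subgame-perfect outcome: (Light, Z) with payoffs (15, 7).
Now find the simultaneous Nash equilibrium.
Delta's best replies: W→Heavy; X→Heavy; Y→Heavy; Z→Light.
Echo's best replies: Light→W; Medium→W; Heavy→W.
The unique mutual best reply is (Heavy, W), giving (10, 5).
Sequential outcome (Light, Z) differs from the Nash profile (Heavy, W).

no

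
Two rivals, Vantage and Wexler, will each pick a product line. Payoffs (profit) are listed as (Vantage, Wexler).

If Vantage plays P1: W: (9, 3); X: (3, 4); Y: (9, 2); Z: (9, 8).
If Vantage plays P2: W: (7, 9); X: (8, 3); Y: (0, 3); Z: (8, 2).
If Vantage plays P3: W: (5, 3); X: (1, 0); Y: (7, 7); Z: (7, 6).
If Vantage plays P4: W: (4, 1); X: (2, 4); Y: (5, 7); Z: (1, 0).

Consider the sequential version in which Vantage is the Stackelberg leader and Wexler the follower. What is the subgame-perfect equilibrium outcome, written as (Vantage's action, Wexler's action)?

Work backward from Wexler's decision.
- P1: BR = Z, leader payoff 9.
- P2: BR = W, leader payoff 7.
- P3: BR = Y, leader payoff 7.
- P4: BR = Y, leader payoff 5.
Among 9, 7, 7, 5, the best is 9 at P1. Subgame-perfect outcome: (P1, Z) with payoffs (9, 8).

(P1, Z)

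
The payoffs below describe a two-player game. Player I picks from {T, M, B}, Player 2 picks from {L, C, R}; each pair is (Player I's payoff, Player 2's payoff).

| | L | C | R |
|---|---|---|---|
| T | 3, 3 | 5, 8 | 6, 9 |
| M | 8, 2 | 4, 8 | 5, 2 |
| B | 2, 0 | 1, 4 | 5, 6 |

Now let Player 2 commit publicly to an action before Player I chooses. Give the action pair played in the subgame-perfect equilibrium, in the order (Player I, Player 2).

(T, R)

Backward induction with Player 2 moving first.
- L: Player I compares 3, 8, 2 and picks M; Player 2 would get 2.
- C: Player I compares 5, 4, 1 and picks T; Player 2 would get 8.
- R: Player I compares 6, 5, 5 and picks T; Player 2 would get 9.
Among 2, 8, 9, the best is 9 at R. Subgame-perfect outcome: (T, R) with payoffs (6, 9).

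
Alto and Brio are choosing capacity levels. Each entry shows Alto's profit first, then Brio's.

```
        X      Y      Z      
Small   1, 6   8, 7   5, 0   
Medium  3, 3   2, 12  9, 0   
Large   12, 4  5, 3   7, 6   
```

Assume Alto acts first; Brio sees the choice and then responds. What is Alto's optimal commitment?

Small

Backward induction with Alto moving first.
- Small: BR = Y, leader payoff 8.
- Medium: BR = Y, leader payoff 2.
- Large: BR = Z, leader payoff 7.
Alto's induced payoffs are 8, 2, 7, so Alto commits to Small. Subgame-perfect outcome: (Small, Y) with payoffs (8, 7).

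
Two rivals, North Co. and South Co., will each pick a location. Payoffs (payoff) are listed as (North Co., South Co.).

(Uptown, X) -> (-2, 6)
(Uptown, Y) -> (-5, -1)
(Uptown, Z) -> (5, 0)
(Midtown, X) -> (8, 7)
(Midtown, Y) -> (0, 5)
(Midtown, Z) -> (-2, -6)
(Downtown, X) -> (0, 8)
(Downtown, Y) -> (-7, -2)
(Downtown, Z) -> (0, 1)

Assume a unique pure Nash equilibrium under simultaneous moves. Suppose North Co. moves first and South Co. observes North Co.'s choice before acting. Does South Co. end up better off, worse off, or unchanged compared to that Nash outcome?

Solve by backward induction (North Co. leads).
- Uptown: BR = X, leader payoff -2.
- Midtown: BR = X, leader payoff 8.
- Downtown: BR = X, leader payoff 0.
Maximizing over -2, 8, 0, North Co. chooses Midtown. Subgame-perfect outcome: (Midtown, X) with payoffs (8, 7).
For the simultaneous game, intersect best replies.
North Co.'s best replies: X→Midtown; Y→Midtown; Z→Uptown.
South Co.'s best replies: Uptown→X; Midtown→X; Downtown→X.
Only (Midtown, X) has each player best-responding; Nash payoffs (8, 7).
South Co. earns 7 sequentially versus 7 at the Nash outcome: unchanged.

unchanged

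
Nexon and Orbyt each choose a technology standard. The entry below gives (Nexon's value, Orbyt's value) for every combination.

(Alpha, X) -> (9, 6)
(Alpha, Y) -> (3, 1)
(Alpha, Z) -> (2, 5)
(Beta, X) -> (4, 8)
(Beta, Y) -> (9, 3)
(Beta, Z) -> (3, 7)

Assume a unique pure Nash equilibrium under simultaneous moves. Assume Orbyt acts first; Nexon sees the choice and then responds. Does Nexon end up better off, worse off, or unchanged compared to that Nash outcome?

worse off

Work backward from Nexon's decision.
- X: BR = Alpha, leader payoff 6.
- Y: BR = Beta, leader payoff 3.
- Z: BR = Beta, leader payoff 7.
Among 6, 3, 7, the best is 7 at Z. Subgame-perfect outcome: (Beta, Z) with payoffs (3, 7).
For the simultaneous game, intersect best replies.
Nexon's best replies: X→Alpha; Y→Beta; Z→Beta.
Orbyt's best replies: Alpha→X; Beta→X.
The unique mutual best reply is (Alpha, X), giving (9, 6).
Nexon earns 3 sequentially versus 9 at the Nash outcome: worse off.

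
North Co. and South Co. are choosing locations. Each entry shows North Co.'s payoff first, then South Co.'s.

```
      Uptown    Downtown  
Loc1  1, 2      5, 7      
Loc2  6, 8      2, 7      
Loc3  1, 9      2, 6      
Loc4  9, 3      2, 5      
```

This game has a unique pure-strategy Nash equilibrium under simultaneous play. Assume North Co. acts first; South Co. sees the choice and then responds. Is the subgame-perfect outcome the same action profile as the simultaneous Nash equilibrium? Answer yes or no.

no

Solve by backward induction (North Co. leads).
- Loc1: BR = Downtown, leader payoff 5.
- Loc2: BR = Uptown, leader payoff 6.
- Loc3: BR = Uptown, leader payoff 1.
- Loc4: BR = Downtown, leader payoff 2.
Among 5, 6, 1, 2, the best is 6 at Loc2. Subgame-perfect outcome: (Loc2, Uptown) with payoffs (6, 8).
For the simultaneous game, intersect best replies.
North Co.'s best replies: Uptown→Loc4; Downtown→Loc1.
South Co.'s best replies: Loc1→Downtown; Loc2→Uptown; Loc3→Uptown; Loc4→Downtown.
The unique mutual best reply is (Loc1, Downtown), giving (5, 7).
Sequential outcome (Loc2, Uptown) differs from the Nash profile (Loc1, Downtown).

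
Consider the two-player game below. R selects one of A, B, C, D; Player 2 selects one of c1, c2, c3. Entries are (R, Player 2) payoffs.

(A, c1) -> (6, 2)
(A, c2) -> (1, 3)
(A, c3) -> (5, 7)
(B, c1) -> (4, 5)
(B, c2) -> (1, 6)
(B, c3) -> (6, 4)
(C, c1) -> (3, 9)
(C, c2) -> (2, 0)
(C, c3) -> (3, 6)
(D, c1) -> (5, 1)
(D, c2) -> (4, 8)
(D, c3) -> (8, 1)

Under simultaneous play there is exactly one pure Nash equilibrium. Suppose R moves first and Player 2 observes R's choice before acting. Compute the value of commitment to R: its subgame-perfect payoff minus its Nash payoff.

Work backward from Player 2's decision.
- A: BR = c3, leader payoff 5.
- B: BR = c2, leader payoff 1.
- C: BR = c1, leader payoff 3.
- D: BR = c2, leader payoff 4.
Among 5, 1, 3, 4, the best is 5 at A. Subgame-perfect outcome: (A, c3) with payoffs (5, 7).
For the simultaneous game, intersect best replies.
R's best replies: c1→A; c2→D; c3→D.
Player 2's best replies: A→c3; B→c2; C→c1; D→c2.
The unique mutual best reply is (D, c2), giving (4, 8).
R's commitment gain: 5 − 4 = 1.

1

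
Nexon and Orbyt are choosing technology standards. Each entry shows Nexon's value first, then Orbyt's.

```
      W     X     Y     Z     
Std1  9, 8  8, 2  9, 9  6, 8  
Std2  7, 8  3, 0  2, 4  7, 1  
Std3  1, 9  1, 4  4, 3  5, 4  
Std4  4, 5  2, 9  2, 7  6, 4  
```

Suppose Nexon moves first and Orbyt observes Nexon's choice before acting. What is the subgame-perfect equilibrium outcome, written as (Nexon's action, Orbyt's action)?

(Std1, Y)

Solve by backward induction (Nexon leads).
- Std1 → Orbyt plays Y (best of 8, 2, 9, 8); Nexon gets 9.
- Std2 → Orbyt plays W (best of 8, 0, 4, 1); Nexon gets 7.
- Std3 → Orbyt plays W (best of 9, 4, 3, 4); Nexon gets 1.
- Std4 → Orbyt plays X (best of 5, 9, 7, 4); Nexon gets 2.
Maximizing over 9, 7, 1, 2, Nexon chooses Std1. Subgame-perfect outcome: (Std1, Y) with payoffs (9, 9).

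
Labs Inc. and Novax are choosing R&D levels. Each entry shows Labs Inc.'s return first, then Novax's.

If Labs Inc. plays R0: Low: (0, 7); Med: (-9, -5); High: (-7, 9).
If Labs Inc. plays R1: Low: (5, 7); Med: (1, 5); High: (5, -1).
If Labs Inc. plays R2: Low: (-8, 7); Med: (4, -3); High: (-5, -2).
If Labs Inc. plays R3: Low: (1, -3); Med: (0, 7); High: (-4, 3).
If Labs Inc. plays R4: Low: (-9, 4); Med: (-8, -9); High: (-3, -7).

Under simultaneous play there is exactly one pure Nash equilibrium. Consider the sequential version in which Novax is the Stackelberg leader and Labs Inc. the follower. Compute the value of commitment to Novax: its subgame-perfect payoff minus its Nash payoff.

0

Work backward from Labs Inc.'s decision.
- Low → Labs Inc. plays R1 (best of 0, 5, -8, 1, -9); Novax gets 7.
- Med → Labs Inc. plays R2 (best of -9, 1, 4, 0, -8); Novax gets -3.
- High → Labs Inc. plays R1 (best of -7, 5, -5, -4, -3); Novax gets -1.
Maximizing over 7, -3, -1, Novax chooses Low. Subgame-perfect outcome: (R1, Low) with payoffs (5, 7).
Now find the simultaneous Nash equilibrium.
Labs Inc.'s best replies: Low→R1; Med→R2; High→R1.
Novax's best replies: R0→High; R1→Low; R2→Low; R3→Med; R4→Low.
The unique mutual best reply is (R1, Low), giving (5, 7).
Novax's commitment gain: 7 − 7 = 0.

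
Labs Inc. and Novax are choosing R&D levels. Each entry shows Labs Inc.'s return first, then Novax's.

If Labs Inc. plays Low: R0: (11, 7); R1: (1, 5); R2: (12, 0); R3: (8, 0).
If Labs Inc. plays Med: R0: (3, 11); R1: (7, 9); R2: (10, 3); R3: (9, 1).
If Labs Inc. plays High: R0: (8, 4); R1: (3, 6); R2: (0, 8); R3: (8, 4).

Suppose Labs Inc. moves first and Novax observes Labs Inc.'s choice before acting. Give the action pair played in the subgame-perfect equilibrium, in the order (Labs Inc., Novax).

Solve by backward induction (Labs Inc. leads).
- Low: BR = R0, leader payoff 11.
- Med: BR = R0, leader payoff 3.
- High: BR = R2, leader payoff 0.
Among 11, 3, 0, the best is 11 at Low. Subgame-perfect outcome: (Low, R0) with payoffs (11, 7).

(Low, R0)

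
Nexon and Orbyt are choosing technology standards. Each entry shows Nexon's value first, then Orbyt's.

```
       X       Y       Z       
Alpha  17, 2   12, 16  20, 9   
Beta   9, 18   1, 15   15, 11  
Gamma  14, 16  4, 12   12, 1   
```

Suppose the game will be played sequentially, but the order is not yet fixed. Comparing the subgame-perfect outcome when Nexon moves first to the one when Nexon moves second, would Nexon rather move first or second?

If Nexon leads: Orbyt's best replies are Alpha→Y, Beta→X, Gamma→X; Nexon's induced payoffs 12, 9, 14; outcome (Gamma, X), payoffs (14, 16).
If Orbyt leads: Nexon's best replies are X→Alpha, Y→Alpha, Z→Alpha; Orbyt's induced payoffs 2, 16, 9; outcome (Alpha, Y), payoffs (12, 16).
Nexon gets 14 moving first and 12 moving second, so Nexon prefers to move first.

first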